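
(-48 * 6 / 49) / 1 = -288 / 49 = -5.88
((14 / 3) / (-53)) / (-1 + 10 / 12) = 28 / 53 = 0.53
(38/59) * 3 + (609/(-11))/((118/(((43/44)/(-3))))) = 119081/57112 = 2.09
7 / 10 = 0.70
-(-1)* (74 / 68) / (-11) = -37 / 374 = -0.10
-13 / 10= -1.30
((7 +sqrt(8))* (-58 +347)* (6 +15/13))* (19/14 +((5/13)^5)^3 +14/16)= 171965451749837706361125* sqrt(2)/18631665057129035548 +171965451749837706361125/5323332873465438728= 45356.92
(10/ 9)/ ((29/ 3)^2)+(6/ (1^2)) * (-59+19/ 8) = -339.74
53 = 53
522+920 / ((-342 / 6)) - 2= 28720 / 57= 503.86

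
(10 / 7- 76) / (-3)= 174 / 7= 24.86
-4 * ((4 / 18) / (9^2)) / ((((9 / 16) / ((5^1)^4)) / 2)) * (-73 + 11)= 9920000 / 6561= 1511.96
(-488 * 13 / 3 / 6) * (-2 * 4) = 25376 / 9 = 2819.56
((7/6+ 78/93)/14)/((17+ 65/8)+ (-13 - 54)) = -746/218085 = -0.00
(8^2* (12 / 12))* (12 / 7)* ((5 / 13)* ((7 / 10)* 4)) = 1536 / 13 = 118.15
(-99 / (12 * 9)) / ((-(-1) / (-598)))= 3289 / 6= 548.17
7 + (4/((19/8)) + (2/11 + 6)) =3107/209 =14.87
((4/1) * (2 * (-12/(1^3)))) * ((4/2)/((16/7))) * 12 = -1008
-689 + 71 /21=-685.62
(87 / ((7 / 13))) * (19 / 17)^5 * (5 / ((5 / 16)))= 44807487504 / 9938999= 4508.25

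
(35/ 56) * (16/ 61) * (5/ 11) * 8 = 400/ 671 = 0.60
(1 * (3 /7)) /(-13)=-0.03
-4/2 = -2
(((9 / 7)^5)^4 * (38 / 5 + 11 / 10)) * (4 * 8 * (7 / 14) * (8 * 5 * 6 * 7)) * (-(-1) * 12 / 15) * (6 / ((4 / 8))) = 19495837807496346114422784 / 56994475926865715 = 342065393.01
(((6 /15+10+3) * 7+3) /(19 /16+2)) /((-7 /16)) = -123904 /1785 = -69.41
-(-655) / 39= 655 / 39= 16.79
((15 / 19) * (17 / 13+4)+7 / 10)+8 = 31839 / 2470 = 12.89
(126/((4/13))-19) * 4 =1562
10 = 10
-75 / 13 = -5.77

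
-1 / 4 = -0.25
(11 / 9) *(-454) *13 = -7213.56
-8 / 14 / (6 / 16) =-32 / 21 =-1.52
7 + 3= 10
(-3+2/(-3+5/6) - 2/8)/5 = -217/260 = -0.83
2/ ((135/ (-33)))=-22/ 45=-0.49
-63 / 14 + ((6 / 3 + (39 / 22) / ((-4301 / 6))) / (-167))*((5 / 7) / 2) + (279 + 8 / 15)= 228163665217 / 829598385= 275.03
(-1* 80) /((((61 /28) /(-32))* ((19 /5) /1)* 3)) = 358400 /3477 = 103.08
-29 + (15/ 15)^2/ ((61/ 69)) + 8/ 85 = -144012/ 5185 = -27.77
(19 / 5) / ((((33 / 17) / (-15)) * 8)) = -3.67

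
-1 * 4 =-4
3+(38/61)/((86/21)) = 8268/2623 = 3.15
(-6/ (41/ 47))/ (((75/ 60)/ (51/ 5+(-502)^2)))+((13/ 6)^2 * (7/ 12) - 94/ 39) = -7982356365133/ 5756400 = -1386692.44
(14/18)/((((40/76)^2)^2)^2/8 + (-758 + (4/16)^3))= -7608636242368/7414999440137559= -0.00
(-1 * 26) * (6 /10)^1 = -78 /5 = -15.60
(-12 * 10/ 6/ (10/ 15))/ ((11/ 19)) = -570/ 11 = -51.82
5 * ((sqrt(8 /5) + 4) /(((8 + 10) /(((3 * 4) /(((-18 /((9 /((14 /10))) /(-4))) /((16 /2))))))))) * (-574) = -16400 /3 - 1640 * sqrt(10) /3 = -7195.38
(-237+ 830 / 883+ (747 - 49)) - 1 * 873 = -362966 / 883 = -411.06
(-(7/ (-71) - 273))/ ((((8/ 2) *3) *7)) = 1385/ 426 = 3.25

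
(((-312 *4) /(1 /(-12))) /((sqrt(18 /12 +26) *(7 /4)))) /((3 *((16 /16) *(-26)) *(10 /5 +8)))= -384 *sqrt(110) /1925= -2.09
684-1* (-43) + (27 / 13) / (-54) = 18901 / 26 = 726.96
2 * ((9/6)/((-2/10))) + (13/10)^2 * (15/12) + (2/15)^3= -695797/54000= -12.89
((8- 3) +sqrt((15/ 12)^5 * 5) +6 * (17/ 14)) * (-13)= -47151/ 224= -210.50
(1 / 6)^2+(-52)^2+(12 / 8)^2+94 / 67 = 2707.68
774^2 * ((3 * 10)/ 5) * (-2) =-7188912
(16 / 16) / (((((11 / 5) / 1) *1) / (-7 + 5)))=-10 / 11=-0.91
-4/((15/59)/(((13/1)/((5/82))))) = -251576/75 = -3354.35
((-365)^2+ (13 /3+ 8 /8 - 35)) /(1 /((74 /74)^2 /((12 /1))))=199793 /18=11099.61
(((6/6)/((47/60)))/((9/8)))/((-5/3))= -32/47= -0.68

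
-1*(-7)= 7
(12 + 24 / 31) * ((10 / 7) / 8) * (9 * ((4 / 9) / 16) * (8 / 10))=99 / 217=0.46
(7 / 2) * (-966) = -3381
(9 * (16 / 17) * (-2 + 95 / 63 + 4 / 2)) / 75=304 / 1785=0.17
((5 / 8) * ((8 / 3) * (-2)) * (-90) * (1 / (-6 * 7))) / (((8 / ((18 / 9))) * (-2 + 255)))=-25 / 3542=-0.01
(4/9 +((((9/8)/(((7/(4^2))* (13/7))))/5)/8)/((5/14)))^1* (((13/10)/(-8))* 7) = -22169/36000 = -0.62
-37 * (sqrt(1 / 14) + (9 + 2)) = -407- 37 * sqrt(14) / 14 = -416.89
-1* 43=-43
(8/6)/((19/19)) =4/3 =1.33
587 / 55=10.67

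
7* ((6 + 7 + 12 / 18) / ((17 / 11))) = 3157 / 51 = 61.90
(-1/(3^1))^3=-1/27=-0.04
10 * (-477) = -4770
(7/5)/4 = 7/20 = 0.35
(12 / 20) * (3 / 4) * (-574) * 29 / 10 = -74907 / 100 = -749.07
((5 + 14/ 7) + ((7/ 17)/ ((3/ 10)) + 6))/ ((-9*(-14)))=733/ 6426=0.11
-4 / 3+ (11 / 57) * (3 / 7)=-499 / 399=-1.25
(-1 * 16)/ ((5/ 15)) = -48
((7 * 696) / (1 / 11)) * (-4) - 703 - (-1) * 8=-215063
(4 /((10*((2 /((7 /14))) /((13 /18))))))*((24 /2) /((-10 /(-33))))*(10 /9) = 3.18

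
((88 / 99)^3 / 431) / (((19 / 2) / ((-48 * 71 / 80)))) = -72704 / 9949635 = -0.01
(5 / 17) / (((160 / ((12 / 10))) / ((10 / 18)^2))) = 5 / 7344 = 0.00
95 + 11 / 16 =1531 / 16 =95.69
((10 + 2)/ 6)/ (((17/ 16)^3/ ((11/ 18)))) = 45056/ 44217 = 1.02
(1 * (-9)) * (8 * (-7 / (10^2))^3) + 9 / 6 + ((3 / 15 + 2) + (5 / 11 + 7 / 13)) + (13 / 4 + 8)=285422691 / 17875000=15.97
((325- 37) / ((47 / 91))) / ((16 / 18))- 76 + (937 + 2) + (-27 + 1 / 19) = 1306791 / 893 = 1463.37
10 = 10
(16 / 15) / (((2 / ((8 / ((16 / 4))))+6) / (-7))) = -16 / 15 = -1.07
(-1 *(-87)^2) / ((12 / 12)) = -7569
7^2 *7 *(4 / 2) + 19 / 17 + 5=11766 / 17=692.12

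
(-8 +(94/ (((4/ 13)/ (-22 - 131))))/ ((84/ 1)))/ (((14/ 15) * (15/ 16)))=-31609/ 49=-645.08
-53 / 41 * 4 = -212 / 41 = -5.17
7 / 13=0.54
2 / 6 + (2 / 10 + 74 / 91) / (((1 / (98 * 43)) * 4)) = 416413 / 390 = 1067.73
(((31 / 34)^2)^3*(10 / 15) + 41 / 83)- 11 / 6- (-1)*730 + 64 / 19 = 2676405705915673 / 3654234846048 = 732.41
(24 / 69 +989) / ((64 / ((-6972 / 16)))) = -39661965 / 5888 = -6736.07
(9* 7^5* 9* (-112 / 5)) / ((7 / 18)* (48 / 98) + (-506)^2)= -119.10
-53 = -53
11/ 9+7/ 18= 29/ 18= 1.61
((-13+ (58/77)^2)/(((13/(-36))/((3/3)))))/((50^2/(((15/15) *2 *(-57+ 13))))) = -1.21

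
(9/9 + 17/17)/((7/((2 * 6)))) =24/7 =3.43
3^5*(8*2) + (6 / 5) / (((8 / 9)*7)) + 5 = 3893.19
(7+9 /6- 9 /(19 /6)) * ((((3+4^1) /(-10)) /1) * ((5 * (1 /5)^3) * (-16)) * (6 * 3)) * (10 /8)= 57.03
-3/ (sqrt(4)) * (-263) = 789/ 2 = 394.50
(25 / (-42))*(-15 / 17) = 125 / 238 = 0.53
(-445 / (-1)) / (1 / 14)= 6230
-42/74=-21/37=-0.57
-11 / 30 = -0.37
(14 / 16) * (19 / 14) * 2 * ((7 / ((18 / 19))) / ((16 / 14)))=17689 / 1152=15.36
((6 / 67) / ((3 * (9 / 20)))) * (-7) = -280 / 603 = -0.46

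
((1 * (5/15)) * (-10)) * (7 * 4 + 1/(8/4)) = -95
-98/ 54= -49/ 27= -1.81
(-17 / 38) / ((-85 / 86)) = 43 / 95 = 0.45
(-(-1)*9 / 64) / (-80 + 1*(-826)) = -3 / 19328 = -0.00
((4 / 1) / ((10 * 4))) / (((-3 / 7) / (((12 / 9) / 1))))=-14 / 45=-0.31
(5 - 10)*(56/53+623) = -165375/53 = -3120.28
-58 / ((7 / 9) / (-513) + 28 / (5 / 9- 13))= 1071144 / 41581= 25.76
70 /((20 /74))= 259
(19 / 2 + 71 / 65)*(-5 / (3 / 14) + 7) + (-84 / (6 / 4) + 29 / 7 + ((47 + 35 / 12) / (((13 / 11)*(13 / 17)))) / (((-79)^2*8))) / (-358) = -219313235842759 / 1268712419520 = -172.86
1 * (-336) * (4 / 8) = -168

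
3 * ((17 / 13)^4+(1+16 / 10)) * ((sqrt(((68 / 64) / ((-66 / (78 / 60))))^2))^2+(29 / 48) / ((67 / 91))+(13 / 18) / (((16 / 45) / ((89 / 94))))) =886041680430329 / 19482082048000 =45.48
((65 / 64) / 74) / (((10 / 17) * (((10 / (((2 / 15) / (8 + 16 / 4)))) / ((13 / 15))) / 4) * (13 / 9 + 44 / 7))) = 20111 / 1729824000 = 0.00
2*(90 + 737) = 1654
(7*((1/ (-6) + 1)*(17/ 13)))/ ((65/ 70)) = 4165/ 507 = 8.21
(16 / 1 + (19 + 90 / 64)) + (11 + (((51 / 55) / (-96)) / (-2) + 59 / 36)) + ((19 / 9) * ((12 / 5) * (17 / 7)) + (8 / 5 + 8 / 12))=14108681 / 221760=63.62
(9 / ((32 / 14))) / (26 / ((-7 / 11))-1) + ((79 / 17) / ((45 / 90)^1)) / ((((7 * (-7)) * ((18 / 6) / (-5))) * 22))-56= -7226903081 / 128868432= -56.08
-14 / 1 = -14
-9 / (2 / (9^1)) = -81 / 2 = -40.50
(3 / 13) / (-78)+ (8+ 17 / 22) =16303 / 1859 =8.77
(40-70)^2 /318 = 150 /53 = 2.83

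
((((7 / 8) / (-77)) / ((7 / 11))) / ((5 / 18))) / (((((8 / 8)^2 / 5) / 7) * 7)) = -9 / 28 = -0.32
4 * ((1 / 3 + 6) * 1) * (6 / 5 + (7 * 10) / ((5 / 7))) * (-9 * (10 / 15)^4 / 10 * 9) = -301568 / 75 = -4020.91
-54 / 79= -0.68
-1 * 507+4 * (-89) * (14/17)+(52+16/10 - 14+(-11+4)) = -65244/85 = -767.58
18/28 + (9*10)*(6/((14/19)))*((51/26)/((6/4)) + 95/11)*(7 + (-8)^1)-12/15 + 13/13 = -72940163/10010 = -7286.73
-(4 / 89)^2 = -16 / 7921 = -0.00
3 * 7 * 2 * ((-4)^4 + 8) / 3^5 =1232 / 27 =45.63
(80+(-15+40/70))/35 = 1.87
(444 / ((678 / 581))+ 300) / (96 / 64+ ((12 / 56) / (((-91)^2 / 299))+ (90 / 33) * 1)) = 3771573806 / 23472699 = 160.68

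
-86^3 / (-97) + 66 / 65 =41350042 / 6305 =6558.29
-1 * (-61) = 61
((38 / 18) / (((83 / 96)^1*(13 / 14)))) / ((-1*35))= -1216 / 16185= -0.08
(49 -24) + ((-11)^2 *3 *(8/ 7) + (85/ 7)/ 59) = 181746/ 413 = 440.06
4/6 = 2/3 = 0.67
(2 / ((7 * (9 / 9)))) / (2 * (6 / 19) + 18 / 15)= 95 / 609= 0.16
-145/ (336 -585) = 145/ 249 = 0.58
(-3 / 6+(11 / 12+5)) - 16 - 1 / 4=-65 / 6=-10.83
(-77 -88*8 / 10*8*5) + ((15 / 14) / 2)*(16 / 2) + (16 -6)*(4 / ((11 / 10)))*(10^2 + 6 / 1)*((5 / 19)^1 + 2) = 8536211 / 1463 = 5834.73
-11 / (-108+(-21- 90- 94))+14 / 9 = 4481 / 2817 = 1.59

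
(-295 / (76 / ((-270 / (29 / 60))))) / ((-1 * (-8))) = 597375 / 2204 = 271.04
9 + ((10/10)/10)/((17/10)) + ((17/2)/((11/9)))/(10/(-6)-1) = 19301/2992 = 6.45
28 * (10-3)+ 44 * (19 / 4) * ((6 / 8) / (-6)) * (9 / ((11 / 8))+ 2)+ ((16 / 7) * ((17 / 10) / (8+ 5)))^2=-22491741 / 828100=-27.16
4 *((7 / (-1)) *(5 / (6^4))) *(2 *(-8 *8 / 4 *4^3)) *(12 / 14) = 5120 / 27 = 189.63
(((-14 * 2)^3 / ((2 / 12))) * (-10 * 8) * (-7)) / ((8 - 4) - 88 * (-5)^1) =-6146560 / 37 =-166123.24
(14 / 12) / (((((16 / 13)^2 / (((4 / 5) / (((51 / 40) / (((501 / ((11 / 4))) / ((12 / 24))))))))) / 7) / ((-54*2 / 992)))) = -12446343 / 92752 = -134.19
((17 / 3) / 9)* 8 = 136 / 27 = 5.04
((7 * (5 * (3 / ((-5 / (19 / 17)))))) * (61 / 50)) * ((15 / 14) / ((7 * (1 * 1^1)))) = -10431 / 2380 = -4.38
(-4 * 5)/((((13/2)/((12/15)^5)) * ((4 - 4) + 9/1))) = -8192/73125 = -0.11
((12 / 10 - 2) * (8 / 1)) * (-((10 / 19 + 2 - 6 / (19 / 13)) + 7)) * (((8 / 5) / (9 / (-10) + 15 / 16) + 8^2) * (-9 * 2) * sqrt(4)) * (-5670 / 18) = 797368320 / 19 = 41966753.68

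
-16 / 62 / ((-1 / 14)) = 112 / 31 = 3.61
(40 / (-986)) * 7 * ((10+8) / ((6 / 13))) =-11.08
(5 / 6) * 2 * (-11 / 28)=-55 / 84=-0.65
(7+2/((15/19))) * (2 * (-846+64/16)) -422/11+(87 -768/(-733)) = -1935658111/120945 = -16004.45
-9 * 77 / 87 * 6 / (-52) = 693 / 754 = 0.92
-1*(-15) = 15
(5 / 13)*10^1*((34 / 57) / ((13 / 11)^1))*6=37400 / 3211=11.65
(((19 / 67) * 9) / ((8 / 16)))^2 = 116964 / 4489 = 26.06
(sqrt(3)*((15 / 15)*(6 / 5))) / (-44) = -3*sqrt(3) / 110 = -0.05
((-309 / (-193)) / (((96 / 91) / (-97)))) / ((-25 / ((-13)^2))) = 153651589 / 154400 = 995.15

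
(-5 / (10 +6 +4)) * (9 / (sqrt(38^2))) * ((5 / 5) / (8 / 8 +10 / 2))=-3 / 304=-0.01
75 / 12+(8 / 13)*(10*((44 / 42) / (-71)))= 477535 / 77532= 6.16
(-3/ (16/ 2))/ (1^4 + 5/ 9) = -27/ 112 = -0.24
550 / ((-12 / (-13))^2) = 645.49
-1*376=-376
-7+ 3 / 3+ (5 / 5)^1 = -5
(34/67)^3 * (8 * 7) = 7.32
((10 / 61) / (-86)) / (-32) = 5 / 83936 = 0.00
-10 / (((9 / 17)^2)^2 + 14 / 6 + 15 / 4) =-2004504 / 1235153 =-1.62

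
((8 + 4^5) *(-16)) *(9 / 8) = -18576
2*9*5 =90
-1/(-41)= 1/41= 0.02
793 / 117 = 61 / 9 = 6.78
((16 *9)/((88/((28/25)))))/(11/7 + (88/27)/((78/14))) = 3714984/4371125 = 0.85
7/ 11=0.64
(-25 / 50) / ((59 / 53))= -53 / 118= -0.45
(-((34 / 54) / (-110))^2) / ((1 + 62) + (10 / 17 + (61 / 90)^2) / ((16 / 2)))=-39304 / 75734567073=-0.00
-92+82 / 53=-4794 / 53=-90.45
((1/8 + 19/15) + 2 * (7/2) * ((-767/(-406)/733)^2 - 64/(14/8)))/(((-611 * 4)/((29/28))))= 96639742891009/895662654257280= 0.11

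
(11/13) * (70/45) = 154/117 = 1.32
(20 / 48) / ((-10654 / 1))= -5 / 127848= -0.00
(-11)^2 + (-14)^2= 317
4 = 4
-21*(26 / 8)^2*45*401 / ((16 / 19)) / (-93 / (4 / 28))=57942495 / 7936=7301.22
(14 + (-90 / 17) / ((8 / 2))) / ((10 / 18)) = 3879 / 170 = 22.82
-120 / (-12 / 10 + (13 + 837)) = -150 / 1061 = -0.14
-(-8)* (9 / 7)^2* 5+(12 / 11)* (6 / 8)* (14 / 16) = 288207 / 4312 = 66.84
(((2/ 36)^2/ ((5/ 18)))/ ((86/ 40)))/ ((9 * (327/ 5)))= 10/ 1138941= 0.00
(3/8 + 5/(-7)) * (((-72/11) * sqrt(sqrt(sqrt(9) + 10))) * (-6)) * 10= -10260 * 13^(1/4)/77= -253.01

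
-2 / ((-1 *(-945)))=-2 / 945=-0.00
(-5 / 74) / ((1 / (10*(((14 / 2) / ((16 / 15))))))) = -2625 / 592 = -4.43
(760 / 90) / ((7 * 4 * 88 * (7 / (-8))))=-0.00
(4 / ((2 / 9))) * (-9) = -162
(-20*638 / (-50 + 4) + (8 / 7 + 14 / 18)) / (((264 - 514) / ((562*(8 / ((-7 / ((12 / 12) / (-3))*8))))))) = -113727163 / 3803625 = -29.90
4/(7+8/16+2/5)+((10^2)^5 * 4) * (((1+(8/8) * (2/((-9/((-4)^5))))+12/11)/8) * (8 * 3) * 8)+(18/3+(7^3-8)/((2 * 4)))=4597926400001009041/20856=220460606060654.44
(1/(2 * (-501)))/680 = -1/681360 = -0.00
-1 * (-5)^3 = 125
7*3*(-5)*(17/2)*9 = -16065/2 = -8032.50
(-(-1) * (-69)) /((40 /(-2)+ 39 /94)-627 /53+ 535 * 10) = -343758 /26497189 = -0.01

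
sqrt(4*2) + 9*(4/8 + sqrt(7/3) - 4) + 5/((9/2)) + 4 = -475/18 + 2*sqrt(2) + 3*sqrt(21) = -9.81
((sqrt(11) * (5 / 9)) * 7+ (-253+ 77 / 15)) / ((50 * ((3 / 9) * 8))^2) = -5577 / 400000+ 7 * sqrt(11) / 32000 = -0.01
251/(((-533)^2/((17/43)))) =4267/12215827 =0.00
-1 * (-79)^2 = -6241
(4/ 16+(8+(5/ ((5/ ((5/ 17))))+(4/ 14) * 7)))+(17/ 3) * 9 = 4185/ 68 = 61.54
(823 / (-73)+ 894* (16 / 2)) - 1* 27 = 519302 / 73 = 7113.73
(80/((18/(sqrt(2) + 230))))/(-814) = -4600/3663 - 20 * sqrt(2)/3663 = -1.26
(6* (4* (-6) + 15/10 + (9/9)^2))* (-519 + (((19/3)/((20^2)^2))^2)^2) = 1184679198719999999994396197/17694720000000000000000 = 66951.00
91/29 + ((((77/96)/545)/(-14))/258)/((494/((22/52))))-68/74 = 825614152965847/372063832957440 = 2.22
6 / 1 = 6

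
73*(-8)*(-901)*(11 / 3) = 5788024 / 3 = 1929341.33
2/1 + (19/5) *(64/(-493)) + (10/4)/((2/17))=224381/9860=22.76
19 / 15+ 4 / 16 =91 / 60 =1.52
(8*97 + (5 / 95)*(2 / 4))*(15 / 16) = 442335 / 608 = 727.52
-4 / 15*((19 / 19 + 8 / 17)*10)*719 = -2819.61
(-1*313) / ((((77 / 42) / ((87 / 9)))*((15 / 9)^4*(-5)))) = 1470474 / 34375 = 42.78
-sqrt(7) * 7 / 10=-7 * sqrt(7) / 10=-1.85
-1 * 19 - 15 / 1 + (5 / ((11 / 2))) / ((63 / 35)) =-3316 / 99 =-33.49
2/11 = 0.18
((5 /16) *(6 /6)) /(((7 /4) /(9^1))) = 45 /28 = 1.61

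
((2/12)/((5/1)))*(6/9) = 1/45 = 0.02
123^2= 15129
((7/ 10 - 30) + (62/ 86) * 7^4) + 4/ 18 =6586259/ 3870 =1701.88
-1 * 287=-287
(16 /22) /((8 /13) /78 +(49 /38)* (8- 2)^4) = 19266 /44270435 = 0.00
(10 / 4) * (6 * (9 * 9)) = 1215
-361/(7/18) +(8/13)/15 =-928.24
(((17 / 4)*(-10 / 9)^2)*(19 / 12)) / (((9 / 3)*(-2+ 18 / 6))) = 8075 / 2916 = 2.77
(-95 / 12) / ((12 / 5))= -475 / 144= -3.30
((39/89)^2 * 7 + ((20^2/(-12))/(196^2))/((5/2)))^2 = 23513485895519929/13021075211725476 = 1.81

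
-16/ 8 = -2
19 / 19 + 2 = 3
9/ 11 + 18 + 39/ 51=3662/ 187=19.58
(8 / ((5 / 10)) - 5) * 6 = 66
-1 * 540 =-540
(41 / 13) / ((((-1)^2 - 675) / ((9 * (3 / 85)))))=-1107 / 744770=-0.00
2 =2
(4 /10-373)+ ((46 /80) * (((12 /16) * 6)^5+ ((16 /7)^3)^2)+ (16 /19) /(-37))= 81559799673761 /105865276160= 770.41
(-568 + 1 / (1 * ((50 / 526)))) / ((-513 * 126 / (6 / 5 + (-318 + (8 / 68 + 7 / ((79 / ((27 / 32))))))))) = -135452984249 / 49605048000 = -2.73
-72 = -72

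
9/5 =1.80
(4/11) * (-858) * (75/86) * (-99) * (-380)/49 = -208900.81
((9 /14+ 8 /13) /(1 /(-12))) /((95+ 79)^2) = -229 /459186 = -0.00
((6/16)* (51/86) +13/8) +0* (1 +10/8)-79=-77.15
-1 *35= -35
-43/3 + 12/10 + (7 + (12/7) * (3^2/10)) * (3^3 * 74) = 1790827/105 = 17055.50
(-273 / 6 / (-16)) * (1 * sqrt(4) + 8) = 455 / 16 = 28.44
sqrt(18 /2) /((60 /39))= 39 /20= 1.95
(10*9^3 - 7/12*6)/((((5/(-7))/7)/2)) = -714077/5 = -142815.40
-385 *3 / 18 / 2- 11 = -517 / 12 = -43.08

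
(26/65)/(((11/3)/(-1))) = -6/55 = -0.11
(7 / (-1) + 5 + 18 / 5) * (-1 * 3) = -24 / 5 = -4.80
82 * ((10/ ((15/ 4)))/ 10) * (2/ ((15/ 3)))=656/ 75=8.75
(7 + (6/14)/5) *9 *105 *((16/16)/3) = 2232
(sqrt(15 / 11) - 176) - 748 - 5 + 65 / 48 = -44527 / 48 + sqrt(165) / 11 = -926.48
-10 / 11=-0.91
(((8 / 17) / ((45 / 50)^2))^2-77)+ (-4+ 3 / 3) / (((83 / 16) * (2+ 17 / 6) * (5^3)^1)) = -76.66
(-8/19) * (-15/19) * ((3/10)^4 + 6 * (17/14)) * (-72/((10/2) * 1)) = -55141236/1579375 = -34.91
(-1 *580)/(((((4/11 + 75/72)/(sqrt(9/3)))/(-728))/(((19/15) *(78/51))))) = 524446208 *sqrt(3)/901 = 1008177.00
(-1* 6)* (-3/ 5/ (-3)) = -6/ 5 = -1.20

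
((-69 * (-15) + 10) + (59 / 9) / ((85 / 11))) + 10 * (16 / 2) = 861274 / 765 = 1125.85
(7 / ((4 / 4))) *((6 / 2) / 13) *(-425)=-8925 / 13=-686.54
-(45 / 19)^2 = -2025 / 361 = -5.61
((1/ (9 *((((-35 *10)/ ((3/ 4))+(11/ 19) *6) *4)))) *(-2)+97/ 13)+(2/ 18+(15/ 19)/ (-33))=9747192425/ 1291216212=7.55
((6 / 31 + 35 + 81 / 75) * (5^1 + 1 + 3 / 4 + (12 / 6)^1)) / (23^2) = 49196 / 81995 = 0.60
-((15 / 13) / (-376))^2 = -225 / 23892544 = -0.00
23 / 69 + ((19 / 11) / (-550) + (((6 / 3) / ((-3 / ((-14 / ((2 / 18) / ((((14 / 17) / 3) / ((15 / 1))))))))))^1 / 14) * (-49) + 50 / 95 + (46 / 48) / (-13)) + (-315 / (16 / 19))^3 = -8169303119490983909 / 156081868800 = -52339859.73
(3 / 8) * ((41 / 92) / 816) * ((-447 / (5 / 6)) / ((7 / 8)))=-54981 / 437920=-0.13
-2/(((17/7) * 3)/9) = -42/17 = -2.47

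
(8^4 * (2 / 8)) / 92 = 256 / 23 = 11.13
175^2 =30625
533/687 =0.78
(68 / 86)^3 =39304 / 79507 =0.49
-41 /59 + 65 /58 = 1457 /3422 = 0.43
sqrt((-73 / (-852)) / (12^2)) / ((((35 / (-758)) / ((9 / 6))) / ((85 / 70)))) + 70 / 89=70 / 89 - 6443 * sqrt(15549) / 834960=-0.18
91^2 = 8281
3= 3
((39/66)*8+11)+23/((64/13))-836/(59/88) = -50944573/41536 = -1226.52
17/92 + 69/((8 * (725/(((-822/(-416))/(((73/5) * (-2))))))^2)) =659245963924027/3567682589286400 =0.18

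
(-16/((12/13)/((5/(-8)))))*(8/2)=130/3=43.33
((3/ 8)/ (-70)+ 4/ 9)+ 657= 3313493/ 5040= 657.44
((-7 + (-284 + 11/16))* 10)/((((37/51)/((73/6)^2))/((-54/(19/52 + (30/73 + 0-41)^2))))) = 1311843253830525/67581008972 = 19411.42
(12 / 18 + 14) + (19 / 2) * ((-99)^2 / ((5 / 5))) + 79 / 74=10336901 / 111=93125.23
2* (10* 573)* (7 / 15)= 5348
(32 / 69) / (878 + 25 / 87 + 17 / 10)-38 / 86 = -334163353 / 757167521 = -0.44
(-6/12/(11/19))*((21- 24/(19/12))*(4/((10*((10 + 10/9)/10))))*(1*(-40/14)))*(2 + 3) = 1998/77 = 25.95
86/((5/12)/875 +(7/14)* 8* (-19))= -180600/159599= -1.13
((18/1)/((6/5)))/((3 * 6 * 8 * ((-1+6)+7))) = 5/576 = 0.01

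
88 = 88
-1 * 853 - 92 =-945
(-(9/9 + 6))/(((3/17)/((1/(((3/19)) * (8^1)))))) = -2261/72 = -31.40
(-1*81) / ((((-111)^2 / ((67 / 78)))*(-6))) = 67 / 71188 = 0.00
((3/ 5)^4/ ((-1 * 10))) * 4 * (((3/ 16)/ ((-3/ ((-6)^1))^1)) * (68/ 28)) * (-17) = 70227/ 87500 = 0.80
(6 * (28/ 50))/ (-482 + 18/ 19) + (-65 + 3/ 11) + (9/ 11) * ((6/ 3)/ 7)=-283713473/ 4398625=-64.50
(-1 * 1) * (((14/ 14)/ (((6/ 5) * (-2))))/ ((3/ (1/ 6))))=5/ 216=0.02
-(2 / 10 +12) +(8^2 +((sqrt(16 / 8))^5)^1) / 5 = 3 / 5 +4 *sqrt(2) / 5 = 1.73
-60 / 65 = -12 / 13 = -0.92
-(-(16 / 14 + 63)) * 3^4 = 36369 / 7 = 5195.57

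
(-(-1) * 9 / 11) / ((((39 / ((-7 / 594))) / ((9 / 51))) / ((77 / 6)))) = -49 / 87516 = -0.00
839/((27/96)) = 26848/9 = 2983.11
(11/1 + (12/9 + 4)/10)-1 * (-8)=293/15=19.53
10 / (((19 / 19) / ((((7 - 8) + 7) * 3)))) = 180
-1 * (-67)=67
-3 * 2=-6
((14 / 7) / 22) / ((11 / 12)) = 12 / 121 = 0.10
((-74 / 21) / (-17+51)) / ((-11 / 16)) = 0.15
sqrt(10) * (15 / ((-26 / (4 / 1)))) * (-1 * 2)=60 * sqrt(10) / 13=14.60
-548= -548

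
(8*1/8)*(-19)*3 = -57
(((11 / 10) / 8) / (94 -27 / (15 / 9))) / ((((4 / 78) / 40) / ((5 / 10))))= 2145 / 3112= 0.69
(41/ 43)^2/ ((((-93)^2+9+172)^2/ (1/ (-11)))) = -1681/ 1585809457100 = -0.00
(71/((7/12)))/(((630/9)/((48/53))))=20448/12985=1.57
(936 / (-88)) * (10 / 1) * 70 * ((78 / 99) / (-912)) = 29575 / 4598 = 6.43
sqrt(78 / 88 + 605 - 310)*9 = 9*sqrt(143209) / 22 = 154.81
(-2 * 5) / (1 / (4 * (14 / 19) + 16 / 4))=-1320 / 19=-69.47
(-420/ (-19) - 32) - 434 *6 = -49664/ 19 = -2613.89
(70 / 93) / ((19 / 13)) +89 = 158173 / 1767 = 89.51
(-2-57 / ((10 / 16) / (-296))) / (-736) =-67483 / 1840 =-36.68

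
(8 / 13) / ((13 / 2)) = 16 / 169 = 0.09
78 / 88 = 39 / 44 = 0.89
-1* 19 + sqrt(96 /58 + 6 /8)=-19 + 3* sqrt(899) /58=-17.45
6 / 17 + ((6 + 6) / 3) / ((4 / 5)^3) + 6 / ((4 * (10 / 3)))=11717 / 1360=8.62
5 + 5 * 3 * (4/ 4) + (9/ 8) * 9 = 241/ 8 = 30.12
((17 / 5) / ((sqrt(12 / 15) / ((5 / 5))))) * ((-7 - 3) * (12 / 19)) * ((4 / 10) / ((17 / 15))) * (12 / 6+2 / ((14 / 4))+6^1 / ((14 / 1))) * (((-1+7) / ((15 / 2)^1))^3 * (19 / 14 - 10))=112.49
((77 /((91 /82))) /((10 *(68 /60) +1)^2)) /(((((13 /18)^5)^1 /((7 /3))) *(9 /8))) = 4.81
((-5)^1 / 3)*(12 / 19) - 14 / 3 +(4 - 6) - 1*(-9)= 73 / 57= 1.28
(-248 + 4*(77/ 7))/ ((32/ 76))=-969/ 2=-484.50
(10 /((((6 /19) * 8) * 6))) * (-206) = -9785 /72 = -135.90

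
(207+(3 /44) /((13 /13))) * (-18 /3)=-27333 /22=-1242.41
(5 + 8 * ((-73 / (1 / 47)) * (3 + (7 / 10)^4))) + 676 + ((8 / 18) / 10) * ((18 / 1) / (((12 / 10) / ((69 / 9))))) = -88248.15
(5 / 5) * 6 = 6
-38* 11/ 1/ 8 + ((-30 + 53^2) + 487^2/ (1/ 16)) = 15189723/ 4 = 3797430.75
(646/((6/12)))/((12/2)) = 646/3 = 215.33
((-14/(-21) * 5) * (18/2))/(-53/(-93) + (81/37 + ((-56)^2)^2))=0.00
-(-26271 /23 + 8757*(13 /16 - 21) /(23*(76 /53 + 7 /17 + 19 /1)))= 10443239163 /6911776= 1510.93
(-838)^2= 702244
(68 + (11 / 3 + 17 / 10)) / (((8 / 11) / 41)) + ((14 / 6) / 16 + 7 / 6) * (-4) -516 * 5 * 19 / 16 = 256091 / 240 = 1067.05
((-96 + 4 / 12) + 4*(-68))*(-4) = 4412 / 3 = 1470.67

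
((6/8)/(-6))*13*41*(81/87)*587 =-8447517/232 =-36411.71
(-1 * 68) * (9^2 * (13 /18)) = -3978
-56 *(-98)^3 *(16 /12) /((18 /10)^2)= 5270675200 /243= 21690021.40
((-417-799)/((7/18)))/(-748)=5472/1309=4.18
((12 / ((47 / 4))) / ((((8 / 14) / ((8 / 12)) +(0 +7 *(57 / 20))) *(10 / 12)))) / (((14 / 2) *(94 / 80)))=15360 / 2144939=0.01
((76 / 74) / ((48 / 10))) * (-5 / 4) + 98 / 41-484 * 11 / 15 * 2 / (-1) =259221121 / 364080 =711.99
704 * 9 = 6336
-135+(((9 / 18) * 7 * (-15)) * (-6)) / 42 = -127.50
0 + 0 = 0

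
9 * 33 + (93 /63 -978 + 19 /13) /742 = 29947955 /101283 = 295.69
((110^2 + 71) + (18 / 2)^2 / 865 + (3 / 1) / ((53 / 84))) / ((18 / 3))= 93033628 / 45845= 2029.31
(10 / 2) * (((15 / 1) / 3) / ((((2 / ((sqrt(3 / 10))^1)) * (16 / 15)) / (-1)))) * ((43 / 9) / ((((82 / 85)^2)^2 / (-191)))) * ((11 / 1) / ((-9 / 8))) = -117899026609375 * sqrt(30) / 9765830016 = -66124.39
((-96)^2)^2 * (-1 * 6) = -509607936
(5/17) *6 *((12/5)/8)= 9/17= 0.53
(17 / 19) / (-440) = -17 / 8360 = -0.00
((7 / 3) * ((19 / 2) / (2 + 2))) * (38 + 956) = 66101 / 12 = 5508.42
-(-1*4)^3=64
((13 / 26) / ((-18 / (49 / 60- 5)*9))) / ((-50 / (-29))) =7279 / 972000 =0.01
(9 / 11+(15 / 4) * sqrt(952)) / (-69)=-5 * sqrt(238) / 46-3 / 253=-1.69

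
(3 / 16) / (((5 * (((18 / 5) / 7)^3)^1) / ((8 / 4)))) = 8575 / 15552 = 0.55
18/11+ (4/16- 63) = -2689/44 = -61.11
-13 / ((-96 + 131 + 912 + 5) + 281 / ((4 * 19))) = -988 / 72633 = -0.01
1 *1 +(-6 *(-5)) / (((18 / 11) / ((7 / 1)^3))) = 18868 / 3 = 6289.33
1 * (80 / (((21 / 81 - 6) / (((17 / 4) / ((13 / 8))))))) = -14688 / 403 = -36.45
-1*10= -10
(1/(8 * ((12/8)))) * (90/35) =3/14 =0.21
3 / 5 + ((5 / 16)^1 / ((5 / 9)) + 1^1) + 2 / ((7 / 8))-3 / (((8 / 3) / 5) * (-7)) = 2941 / 560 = 5.25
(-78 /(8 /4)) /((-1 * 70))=39 /70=0.56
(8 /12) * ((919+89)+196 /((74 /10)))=76552 /111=689.66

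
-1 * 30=-30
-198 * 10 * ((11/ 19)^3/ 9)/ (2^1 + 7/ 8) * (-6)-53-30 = 961529/ 157757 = 6.10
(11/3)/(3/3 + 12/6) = 11/9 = 1.22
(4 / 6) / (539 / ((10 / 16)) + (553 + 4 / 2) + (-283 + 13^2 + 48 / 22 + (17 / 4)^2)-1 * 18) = 1760 / 3446901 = 0.00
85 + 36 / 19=1651 / 19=86.89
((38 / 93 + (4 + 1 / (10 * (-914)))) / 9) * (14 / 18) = 26231149 / 68851620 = 0.38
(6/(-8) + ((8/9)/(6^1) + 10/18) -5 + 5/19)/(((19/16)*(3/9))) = -39260/3249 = -12.08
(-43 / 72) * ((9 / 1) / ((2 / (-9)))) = 387 / 16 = 24.19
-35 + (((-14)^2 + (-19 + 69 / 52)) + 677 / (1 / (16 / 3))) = 3753.99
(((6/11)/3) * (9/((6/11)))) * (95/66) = 95/22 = 4.32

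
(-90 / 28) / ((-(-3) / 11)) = -165 / 14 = -11.79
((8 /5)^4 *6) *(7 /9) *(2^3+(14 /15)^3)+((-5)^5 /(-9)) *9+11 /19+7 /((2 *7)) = 816538614443 /240468750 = 3395.61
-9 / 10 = -0.90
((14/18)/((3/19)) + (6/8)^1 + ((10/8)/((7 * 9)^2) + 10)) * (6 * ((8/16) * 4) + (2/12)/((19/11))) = 12257143/64638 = 189.63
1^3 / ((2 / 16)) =8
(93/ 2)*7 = 651/ 2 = 325.50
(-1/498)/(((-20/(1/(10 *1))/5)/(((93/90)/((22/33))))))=31/398400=0.00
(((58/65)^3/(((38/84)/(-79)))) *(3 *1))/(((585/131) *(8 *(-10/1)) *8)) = 1766812327/13566475000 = 0.13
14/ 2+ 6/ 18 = 22/ 3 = 7.33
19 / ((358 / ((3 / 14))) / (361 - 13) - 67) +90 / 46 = 616473 / 373382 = 1.65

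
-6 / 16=-3 / 8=-0.38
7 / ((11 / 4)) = 28 / 11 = 2.55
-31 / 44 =-0.70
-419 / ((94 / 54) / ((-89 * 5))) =5034285 / 47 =107112.45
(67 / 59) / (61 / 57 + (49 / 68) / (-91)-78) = -3375996 / 228727601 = -0.01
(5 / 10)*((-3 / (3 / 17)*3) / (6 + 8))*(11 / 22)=-51 / 56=-0.91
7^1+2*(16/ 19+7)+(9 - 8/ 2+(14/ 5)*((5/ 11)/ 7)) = 27.87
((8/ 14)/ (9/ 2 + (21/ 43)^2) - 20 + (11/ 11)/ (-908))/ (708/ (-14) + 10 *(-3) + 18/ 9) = 442843057/ 1750197240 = 0.25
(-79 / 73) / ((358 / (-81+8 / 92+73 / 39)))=2800550 / 11721099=0.24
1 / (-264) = -1 / 264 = -0.00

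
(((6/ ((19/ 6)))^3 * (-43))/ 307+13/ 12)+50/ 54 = 240269257/ 227417004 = 1.06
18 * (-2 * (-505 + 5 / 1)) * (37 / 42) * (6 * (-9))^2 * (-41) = -13270716000 / 7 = -1895816571.43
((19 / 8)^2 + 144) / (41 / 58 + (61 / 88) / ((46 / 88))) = 6387859 / 86784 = 73.61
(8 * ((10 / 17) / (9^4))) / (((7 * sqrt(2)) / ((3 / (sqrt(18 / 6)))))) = 40 * sqrt(6) / 780759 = 0.00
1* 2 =2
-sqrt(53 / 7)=-sqrt(371) / 7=-2.75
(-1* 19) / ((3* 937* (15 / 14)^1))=-266 / 42165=-0.01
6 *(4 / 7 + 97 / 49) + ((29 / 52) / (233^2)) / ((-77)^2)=256189791029 / 16737733012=15.31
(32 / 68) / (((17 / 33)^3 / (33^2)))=313083144 / 83521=3748.56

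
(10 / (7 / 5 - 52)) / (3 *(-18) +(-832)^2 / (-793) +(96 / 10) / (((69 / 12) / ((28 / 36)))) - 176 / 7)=160125 / 770338547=0.00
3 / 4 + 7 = 31 / 4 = 7.75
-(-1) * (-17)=-17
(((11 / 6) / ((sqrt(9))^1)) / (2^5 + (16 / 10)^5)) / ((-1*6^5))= -0.00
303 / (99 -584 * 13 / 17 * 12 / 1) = -0.06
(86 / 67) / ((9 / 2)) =172 / 603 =0.29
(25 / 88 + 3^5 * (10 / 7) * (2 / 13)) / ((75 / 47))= 4041577 / 120120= 33.65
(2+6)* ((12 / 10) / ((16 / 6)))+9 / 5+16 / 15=97 / 15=6.47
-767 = -767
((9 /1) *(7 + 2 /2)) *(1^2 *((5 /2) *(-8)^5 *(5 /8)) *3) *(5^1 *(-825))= 45619200000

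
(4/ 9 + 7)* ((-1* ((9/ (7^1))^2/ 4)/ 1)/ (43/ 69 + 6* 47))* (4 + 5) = -374463/ 3822196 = -0.10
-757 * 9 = -6813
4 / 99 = 0.04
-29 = -29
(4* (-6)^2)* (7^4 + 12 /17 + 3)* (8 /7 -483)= -2836558080 /17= -166856357.65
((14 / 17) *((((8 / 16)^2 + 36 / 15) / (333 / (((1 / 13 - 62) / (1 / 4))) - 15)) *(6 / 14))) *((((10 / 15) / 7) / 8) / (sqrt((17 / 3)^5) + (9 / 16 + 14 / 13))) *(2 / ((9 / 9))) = 132138864 / 345500258802055 - 50748672 *sqrt(51) / 20323544635415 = -0.00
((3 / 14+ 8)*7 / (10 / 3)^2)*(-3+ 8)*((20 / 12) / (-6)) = -115 / 16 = -7.19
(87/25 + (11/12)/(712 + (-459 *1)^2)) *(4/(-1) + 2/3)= -220694567/19025370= -11.60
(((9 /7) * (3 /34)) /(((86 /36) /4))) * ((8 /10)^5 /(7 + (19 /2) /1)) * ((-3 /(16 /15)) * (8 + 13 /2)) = -5412096 /35179375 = -0.15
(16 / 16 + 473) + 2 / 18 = 4267 / 9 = 474.11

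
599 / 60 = 9.98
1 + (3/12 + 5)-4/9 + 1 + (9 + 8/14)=4127/252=16.38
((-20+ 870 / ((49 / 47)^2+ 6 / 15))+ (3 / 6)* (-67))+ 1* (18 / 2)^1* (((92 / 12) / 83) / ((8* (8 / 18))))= 23198458475 / 43619488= 531.84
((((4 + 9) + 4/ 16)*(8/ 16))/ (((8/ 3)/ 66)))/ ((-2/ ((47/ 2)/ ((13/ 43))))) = -10604187/ 1664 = -6372.71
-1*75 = -75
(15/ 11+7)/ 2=46/ 11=4.18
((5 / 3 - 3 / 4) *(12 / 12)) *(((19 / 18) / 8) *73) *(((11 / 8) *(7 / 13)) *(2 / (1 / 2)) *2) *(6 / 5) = 1174789 / 18720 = 62.76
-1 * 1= -1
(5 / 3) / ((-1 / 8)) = -40 / 3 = -13.33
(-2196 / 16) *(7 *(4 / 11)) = -3843 / 11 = -349.36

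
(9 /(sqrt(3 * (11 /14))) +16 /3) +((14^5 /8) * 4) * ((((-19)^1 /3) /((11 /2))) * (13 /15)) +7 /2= -265676311 /990 +3 * sqrt(462) /11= -268354.05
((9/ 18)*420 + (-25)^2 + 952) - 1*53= 1734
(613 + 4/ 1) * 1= 617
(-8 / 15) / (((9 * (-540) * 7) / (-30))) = -4 / 8505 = -0.00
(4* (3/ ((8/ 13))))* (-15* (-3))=1755/ 2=877.50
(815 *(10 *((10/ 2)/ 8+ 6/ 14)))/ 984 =240425/ 27552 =8.73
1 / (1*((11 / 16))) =16 / 11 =1.45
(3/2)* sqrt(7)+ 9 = 3* sqrt(7)/2+ 9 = 12.97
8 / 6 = 4 / 3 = 1.33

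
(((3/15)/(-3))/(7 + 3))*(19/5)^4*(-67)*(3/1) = 8731507/31250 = 279.41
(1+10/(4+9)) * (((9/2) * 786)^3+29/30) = 30531930856237/390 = 78287002195.48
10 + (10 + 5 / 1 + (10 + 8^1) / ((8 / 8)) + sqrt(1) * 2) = 45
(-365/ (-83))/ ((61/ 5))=1825/ 5063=0.36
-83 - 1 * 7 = -90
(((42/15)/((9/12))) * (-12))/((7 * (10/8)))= -128/25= -5.12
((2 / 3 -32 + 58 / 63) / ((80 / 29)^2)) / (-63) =402839 / 6350400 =0.06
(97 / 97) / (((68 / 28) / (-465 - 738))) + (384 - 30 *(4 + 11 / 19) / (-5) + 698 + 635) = 403466 / 323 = 1249.12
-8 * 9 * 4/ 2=-144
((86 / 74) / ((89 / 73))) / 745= 3139 / 2453285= 0.00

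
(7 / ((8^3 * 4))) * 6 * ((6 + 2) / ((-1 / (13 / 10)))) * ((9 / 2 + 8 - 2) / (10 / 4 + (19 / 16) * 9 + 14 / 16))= -0.16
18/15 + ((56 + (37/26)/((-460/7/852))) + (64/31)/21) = 38.85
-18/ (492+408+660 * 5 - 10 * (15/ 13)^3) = -6591/ 1532275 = -0.00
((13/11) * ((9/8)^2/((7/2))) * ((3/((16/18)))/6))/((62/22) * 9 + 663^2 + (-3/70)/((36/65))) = 28431/51991695424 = 0.00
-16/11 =-1.45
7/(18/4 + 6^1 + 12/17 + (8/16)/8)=1904/3065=0.62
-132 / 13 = -10.15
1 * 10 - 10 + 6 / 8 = 3 / 4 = 0.75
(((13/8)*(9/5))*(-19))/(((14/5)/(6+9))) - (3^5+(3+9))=-61905/112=-552.72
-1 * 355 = -355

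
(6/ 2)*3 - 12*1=-3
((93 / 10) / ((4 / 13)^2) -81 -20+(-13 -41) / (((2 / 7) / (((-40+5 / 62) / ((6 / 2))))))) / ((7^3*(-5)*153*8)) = -12460267 / 10411833600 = -0.00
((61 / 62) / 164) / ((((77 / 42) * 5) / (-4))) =-183 / 69905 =-0.00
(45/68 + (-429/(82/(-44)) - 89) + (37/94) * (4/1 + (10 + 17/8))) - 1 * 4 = 75583641/524144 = 144.20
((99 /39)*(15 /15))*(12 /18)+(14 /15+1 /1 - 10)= -1243 /195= -6.37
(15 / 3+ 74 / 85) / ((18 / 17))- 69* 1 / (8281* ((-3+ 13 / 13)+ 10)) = 16525771 / 2981160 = 5.54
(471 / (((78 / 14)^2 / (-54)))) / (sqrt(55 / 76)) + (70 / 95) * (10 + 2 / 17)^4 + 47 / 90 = 1102843034813 / 142820910 - 276948 * sqrt(1045) / 9295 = 6758.68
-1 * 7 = -7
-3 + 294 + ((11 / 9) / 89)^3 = 149551420022 / 513922401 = 291.00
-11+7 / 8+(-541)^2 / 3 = 2341205 / 24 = 97550.21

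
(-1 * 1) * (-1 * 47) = 47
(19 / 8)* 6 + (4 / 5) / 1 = 15.05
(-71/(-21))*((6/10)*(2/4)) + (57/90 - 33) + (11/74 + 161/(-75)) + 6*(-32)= -225.35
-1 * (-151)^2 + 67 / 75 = -1710008 / 75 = -22800.11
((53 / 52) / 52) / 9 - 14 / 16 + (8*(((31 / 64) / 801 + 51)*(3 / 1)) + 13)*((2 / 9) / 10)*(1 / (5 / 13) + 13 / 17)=253011957209 / 2761527600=91.62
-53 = -53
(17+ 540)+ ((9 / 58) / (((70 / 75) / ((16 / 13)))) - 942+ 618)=233.20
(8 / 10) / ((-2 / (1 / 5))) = -2 / 25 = -0.08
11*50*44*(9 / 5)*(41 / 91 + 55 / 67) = 337677120 / 6097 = 55384.14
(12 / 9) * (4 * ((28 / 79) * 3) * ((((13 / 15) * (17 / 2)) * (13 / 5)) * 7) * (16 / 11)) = 1105.91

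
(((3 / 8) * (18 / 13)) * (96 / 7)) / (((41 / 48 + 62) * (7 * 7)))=31104 / 13452803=0.00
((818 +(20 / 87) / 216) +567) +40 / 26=84681515 / 61074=1386.54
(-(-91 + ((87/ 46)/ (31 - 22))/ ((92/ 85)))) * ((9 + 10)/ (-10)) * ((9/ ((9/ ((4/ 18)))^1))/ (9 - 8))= -21904549/ 571320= -38.34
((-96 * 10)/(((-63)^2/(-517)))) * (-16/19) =-2647040/25137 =-105.30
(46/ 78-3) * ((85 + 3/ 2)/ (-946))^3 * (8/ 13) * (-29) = -0.03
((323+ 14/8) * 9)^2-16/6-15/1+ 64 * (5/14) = 2870270845/336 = 8542472.75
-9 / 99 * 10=-10 / 11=-0.91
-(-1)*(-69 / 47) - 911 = -42886 / 47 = -912.47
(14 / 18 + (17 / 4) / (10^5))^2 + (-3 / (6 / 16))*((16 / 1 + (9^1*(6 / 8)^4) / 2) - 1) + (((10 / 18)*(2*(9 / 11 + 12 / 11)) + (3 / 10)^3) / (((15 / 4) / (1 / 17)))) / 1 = -130.75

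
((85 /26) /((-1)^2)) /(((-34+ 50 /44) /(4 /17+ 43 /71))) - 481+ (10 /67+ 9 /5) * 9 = -103626867257 /223555215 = -463.54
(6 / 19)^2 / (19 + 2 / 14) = 126 / 24187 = 0.01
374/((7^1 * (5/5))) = 374/7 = 53.43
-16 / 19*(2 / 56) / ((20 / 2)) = -2 / 665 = -0.00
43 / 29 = 1.48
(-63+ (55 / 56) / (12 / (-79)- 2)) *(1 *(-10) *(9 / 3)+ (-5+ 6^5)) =-935275361 / 1904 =-491216.05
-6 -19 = -25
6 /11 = 0.55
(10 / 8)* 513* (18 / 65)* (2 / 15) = 23.68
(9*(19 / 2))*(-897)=-153387 / 2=-76693.50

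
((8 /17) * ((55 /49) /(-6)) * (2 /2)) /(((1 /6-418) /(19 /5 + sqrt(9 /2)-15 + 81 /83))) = -373384 /173331473 + 660 * sqrt(2) /2088331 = -0.00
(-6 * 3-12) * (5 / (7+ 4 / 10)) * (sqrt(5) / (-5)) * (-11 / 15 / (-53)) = 110 * sqrt(5) / 1961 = 0.13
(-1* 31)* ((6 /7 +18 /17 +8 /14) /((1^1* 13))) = -9176 /1547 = -5.93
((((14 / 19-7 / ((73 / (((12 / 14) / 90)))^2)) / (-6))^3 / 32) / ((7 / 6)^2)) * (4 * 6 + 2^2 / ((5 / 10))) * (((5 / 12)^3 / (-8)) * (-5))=-0.00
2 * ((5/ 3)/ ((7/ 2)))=20/ 21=0.95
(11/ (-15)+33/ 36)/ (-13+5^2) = 11/ 720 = 0.02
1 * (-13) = -13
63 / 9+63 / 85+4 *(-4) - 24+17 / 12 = -31459 / 1020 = -30.84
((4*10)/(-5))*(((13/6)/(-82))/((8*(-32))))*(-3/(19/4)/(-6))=-13/149568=-0.00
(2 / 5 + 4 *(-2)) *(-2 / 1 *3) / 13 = 228 / 65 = 3.51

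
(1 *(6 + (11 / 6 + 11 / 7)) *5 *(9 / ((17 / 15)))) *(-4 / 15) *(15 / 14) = -88875 / 833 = -106.69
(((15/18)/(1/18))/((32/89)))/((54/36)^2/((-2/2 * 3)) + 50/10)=1335/136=9.82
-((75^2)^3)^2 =-31676352024078369140625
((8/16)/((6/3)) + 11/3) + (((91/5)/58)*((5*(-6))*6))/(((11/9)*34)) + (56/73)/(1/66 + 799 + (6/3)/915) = 195485634201703/76408854402012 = 2.56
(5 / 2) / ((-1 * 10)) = -1 / 4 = -0.25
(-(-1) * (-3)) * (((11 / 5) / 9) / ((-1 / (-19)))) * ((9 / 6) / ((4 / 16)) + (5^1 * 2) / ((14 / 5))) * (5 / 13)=-14003 / 273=-51.29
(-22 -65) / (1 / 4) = -348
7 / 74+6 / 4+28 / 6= 695 / 111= 6.26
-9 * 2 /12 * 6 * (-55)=495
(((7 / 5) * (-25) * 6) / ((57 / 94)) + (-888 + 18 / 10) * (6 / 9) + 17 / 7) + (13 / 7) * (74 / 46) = -14250346 / 15295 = -931.70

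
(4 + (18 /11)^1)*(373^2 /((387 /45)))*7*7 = 2113369510 /473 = 4468011.65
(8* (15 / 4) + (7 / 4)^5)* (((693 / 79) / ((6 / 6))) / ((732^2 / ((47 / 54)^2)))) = 8084010011 / 14044109930496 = 0.00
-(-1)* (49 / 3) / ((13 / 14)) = 686 / 39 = 17.59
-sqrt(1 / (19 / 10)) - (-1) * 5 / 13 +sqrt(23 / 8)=1.35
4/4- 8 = -7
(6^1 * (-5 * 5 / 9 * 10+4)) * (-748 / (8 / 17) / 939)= 680306 / 2817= 241.50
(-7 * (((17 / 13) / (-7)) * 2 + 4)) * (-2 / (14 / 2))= 660 / 91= 7.25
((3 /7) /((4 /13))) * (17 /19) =663 /532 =1.25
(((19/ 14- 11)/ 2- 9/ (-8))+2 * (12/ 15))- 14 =-4507/ 280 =-16.10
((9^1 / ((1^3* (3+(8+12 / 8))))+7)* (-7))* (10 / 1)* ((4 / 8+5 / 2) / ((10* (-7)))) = 579 / 25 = 23.16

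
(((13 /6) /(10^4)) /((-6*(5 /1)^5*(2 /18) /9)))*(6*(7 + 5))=-1053 /15625000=-0.00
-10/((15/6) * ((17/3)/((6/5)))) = -72/85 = -0.85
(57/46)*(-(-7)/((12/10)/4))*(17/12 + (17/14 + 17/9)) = 108205/828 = 130.68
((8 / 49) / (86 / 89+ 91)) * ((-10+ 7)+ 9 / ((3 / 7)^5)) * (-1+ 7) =23817824 / 3609585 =6.60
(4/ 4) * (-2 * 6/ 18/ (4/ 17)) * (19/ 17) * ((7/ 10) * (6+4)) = -22.17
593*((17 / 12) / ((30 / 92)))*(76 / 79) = 8810794 / 3555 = 2478.42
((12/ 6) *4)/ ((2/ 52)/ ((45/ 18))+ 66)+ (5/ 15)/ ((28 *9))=56773/ 463428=0.12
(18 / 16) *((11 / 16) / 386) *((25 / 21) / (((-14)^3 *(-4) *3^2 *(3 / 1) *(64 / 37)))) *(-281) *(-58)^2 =-2404566175 / 546640625664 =-0.00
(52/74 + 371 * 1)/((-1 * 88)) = -13753/3256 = -4.22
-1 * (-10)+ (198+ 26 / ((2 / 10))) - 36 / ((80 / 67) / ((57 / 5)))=-571 / 100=-5.71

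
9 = 9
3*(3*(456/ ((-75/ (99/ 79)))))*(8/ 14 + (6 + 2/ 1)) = -1625184/ 2765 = -587.77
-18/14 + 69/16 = 339/112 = 3.03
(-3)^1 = -3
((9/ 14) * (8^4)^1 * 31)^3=186553098502668288/ 343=543886584555884.22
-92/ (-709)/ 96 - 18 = -306265/ 17016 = -18.00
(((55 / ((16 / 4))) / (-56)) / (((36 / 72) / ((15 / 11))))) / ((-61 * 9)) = 25 / 20496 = 0.00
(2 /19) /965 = 2 /18335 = 0.00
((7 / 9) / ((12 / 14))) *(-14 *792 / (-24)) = 3773 / 9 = 419.22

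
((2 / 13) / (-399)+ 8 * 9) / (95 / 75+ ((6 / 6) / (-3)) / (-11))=10270205 / 185003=55.51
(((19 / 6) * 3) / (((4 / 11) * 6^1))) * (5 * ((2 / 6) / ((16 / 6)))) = 1045 / 384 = 2.72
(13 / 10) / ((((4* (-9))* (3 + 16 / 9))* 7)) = -13 / 12040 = -0.00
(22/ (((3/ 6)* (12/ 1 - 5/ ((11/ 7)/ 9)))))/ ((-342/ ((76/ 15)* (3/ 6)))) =484/ 24705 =0.02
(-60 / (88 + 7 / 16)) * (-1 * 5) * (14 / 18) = 2240 / 849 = 2.64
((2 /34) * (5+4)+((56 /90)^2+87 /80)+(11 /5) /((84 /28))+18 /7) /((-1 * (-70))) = 20468741 /269892000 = 0.08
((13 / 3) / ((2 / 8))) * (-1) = -52 / 3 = -17.33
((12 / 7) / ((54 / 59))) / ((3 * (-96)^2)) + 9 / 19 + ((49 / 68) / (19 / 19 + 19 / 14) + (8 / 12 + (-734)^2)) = 1667104284432347 / 3094350336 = 538757.45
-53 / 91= -0.58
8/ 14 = 4/ 7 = 0.57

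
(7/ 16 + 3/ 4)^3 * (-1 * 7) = -48013/ 4096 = -11.72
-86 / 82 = -43 / 41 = -1.05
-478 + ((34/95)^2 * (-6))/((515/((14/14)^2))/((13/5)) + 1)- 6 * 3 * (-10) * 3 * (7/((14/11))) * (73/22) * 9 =515114478433/5839175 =88217.00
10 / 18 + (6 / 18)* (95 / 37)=470 / 333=1.41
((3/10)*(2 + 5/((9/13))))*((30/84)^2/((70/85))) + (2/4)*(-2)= -9409/16464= -0.57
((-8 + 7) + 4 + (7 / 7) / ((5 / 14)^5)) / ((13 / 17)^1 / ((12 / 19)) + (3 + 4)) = 111628596 / 5234375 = 21.33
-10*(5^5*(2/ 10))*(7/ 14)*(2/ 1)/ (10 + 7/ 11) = -68750/ 117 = -587.61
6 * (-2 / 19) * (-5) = 60 / 19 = 3.16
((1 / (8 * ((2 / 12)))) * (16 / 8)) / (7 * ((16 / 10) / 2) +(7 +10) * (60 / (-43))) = -645 / 7792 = -0.08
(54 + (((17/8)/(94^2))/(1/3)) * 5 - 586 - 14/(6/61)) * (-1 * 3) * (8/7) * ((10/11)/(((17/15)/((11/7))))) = 630887025/216482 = 2914.27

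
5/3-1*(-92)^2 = -25387/3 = -8462.33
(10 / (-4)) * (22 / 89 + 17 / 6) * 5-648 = -733189 / 1068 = -686.51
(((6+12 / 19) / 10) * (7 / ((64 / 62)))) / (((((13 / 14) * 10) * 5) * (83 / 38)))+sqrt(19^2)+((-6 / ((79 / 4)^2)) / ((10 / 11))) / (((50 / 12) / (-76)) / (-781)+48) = 4384513168335723481 / 230230773179134000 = 19.04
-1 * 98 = -98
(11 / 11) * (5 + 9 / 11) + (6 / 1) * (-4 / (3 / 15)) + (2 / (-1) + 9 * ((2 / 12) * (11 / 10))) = -25197 / 220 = -114.53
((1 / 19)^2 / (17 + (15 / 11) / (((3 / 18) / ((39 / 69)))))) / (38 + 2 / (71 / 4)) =1633 / 485857626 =0.00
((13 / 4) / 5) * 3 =39 / 20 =1.95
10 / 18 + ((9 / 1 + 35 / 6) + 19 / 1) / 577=6379 / 10386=0.61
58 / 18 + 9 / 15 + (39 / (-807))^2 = 12453697 / 3256245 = 3.82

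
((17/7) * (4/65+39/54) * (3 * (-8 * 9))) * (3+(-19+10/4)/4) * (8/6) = 40086/65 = 616.71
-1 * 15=-15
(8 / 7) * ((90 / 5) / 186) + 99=21507 / 217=99.11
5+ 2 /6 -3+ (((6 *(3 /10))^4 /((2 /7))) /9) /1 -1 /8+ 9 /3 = 139361 /15000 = 9.29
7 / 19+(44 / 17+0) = 955 / 323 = 2.96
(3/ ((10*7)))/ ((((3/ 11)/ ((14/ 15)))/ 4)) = 44/ 75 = 0.59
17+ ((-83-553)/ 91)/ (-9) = 4853/ 273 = 17.78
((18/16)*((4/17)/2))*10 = 1.32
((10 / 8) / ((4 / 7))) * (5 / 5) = 35 / 16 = 2.19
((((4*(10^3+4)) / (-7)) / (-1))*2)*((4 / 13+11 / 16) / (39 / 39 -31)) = -17319 / 455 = -38.06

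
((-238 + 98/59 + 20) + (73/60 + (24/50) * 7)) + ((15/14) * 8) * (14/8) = -3482693/17700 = -196.76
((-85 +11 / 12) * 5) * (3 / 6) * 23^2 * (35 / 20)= -18681635 / 96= -194600.36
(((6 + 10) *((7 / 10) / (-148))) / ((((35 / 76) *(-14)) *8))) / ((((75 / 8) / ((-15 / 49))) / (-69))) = 5244 / 1586375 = 0.00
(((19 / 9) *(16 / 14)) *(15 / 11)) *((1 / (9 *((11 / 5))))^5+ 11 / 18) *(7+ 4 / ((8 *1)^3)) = 330157506466255 / 23432394829536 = 14.09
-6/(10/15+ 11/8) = -144/49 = -2.94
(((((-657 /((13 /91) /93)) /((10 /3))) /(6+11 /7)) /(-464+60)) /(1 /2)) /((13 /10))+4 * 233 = 138695743 /139178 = 996.53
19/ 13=1.46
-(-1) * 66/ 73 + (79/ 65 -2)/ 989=4239087/ 4692805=0.90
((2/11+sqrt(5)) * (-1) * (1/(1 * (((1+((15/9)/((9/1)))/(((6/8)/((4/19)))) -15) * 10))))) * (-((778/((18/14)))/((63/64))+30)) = -496109 * sqrt(5)/107330 -496109/590315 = -11.18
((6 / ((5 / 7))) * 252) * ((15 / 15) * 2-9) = -74088 / 5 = -14817.60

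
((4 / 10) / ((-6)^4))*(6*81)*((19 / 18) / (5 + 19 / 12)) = 19 / 790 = 0.02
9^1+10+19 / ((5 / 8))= 247 / 5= 49.40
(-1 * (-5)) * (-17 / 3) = -85 / 3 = -28.33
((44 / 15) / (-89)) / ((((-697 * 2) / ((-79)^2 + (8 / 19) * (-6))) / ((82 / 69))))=5215364 / 29753145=0.18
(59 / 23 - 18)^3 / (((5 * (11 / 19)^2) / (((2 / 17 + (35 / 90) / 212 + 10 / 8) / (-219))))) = 3931088625175 / 286515037512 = 13.72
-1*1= -1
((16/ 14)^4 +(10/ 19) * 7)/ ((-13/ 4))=-983576/ 593047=-1.66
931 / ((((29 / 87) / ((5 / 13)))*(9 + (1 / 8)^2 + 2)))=59584 / 611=97.52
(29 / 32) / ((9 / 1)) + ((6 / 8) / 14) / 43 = 8837 / 86688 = 0.10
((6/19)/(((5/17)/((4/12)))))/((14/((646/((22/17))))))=4913/385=12.76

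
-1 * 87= -87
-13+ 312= 299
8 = 8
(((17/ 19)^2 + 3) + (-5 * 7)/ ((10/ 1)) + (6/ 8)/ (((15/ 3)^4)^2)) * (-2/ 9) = -169532333/ 2538281250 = -0.07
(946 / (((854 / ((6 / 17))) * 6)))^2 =223729 / 52693081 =0.00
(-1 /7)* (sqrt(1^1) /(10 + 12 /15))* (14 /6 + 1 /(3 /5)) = -10 /189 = -0.05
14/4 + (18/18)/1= 9/2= 4.50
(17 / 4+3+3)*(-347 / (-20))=177.84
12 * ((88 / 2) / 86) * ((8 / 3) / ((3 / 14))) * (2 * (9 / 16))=3696 / 43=85.95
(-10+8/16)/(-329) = 19/658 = 0.03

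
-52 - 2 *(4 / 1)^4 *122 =-62516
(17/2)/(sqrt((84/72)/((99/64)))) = 51 * sqrt(462)/112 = 9.79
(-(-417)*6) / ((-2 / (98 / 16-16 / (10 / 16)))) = 974529 / 40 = 24363.22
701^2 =491401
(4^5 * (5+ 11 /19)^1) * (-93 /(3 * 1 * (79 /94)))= -210724.33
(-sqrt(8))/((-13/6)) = 12* sqrt(2)/13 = 1.31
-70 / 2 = -35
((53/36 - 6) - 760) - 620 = -49843/36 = -1384.53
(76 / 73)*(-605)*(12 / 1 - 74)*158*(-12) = -5405040960 / 73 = -74041656.99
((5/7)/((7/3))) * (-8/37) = -120/1813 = -0.07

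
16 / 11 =1.45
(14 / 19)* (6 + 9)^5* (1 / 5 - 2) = -19136250 / 19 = -1007171.05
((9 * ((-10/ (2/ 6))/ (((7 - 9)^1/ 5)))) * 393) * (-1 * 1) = -265275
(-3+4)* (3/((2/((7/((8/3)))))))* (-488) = -1921.50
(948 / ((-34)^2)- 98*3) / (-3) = 28243 / 289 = 97.73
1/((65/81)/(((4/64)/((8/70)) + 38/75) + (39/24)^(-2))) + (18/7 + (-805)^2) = 79728347754437/123032000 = 648029.36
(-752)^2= 565504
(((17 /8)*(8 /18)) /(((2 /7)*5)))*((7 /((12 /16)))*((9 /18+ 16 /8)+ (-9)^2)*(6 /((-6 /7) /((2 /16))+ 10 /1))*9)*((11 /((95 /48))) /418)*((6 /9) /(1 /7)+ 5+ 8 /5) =658273252 /496375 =1326.16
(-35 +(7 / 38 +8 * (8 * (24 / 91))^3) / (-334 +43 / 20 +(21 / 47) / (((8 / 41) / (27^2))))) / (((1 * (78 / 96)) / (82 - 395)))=13461.38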